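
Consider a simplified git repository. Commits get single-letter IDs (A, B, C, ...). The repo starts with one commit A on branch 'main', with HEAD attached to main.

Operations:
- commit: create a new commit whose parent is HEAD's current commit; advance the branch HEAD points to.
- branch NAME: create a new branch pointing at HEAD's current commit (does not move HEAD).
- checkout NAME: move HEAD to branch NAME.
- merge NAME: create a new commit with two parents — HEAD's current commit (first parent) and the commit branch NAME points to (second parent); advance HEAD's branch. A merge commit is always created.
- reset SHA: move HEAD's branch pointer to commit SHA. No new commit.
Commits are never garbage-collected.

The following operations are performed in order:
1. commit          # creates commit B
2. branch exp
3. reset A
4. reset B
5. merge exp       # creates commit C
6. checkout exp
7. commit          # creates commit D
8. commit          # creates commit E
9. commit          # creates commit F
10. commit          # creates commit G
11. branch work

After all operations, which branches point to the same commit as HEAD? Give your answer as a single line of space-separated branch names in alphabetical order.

Answer: exp work

Derivation:
After op 1 (commit): HEAD=main@B [main=B]
After op 2 (branch): HEAD=main@B [exp=B main=B]
After op 3 (reset): HEAD=main@A [exp=B main=A]
After op 4 (reset): HEAD=main@B [exp=B main=B]
After op 5 (merge): HEAD=main@C [exp=B main=C]
After op 6 (checkout): HEAD=exp@B [exp=B main=C]
After op 7 (commit): HEAD=exp@D [exp=D main=C]
After op 8 (commit): HEAD=exp@E [exp=E main=C]
After op 9 (commit): HEAD=exp@F [exp=F main=C]
After op 10 (commit): HEAD=exp@G [exp=G main=C]
After op 11 (branch): HEAD=exp@G [exp=G main=C work=G]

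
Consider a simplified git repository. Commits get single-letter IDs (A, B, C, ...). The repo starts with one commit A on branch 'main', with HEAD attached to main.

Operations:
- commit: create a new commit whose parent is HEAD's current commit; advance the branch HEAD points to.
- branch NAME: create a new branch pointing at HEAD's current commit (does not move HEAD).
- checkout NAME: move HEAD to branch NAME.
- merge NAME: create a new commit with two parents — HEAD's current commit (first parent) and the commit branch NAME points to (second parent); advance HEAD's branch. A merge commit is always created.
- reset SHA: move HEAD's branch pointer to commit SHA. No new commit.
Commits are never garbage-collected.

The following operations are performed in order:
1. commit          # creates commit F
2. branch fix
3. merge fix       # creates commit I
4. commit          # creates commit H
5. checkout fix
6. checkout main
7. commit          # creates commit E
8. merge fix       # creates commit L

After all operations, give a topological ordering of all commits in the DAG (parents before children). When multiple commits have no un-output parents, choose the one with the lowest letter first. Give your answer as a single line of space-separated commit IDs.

After op 1 (commit): HEAD=main@F [main=F]
After op 2 (branch): HEAD=main@F [fix=F main=F]
After op 3 (merge): HEAD=main@I [fix=F main=I]
After op 4 (commit): HEAD=main@H [fix=F main=H]
After op 5 (checkout): HEAD=fix@F [fix=F main=H]
After op 6 (checkout): HEAD=main@H [fix=F main=H]
After op 7 (commit): HEAD=main@E [fix=F main=E]
After op 8 (merge): HEAD=main@L [fix=F main=L]
commit A: parents=[]
commit E: parents=['H']
commit F: parents=['A']
commit H: parents=['I']
commit I: parents=['F', 'F']
commit L: parents=['E', 'F']

Answer: A F I H E L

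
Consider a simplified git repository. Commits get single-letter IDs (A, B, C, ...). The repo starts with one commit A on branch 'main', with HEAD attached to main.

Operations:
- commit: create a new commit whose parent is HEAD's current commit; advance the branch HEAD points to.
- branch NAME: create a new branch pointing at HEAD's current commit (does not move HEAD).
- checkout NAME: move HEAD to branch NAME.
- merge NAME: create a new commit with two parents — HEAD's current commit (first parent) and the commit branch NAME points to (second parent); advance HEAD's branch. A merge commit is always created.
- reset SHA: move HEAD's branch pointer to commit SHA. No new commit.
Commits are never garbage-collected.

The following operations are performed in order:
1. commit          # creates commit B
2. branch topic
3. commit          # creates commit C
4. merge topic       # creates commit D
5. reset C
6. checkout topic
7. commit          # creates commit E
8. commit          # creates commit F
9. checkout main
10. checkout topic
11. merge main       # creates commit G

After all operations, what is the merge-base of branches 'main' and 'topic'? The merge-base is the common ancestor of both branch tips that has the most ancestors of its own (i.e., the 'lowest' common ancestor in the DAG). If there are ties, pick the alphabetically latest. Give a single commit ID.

After op 1 (commit): HEAD=main@B [main=B]
After op 2 (branch): HEAD=main@B [main=B topic=B]
After op 3 (commit): HEAD=main@C [main=C topic=B]
After op 4 (merge): HEAD=main@D [main=D topic=B]
After op 5 (reset): HEAD=main@C [main=C topic=B]
After op 6 (checkout): HEAD=topic@B [main=C topic=B]
After op 7 (commit): HEAD=topic@E [main=C topic=E]
After op 8 (commit): HEAD=topic@F [main=C topic=F]
After op 9 (checkout): HEAD=main@C [main=C topic=F]
After op 10 (checkout): HEAD=topic@F [main=C topic=F]
After op 11 (merge): HEAD=topic@G [main=C topic=G]
ancestors(main=C): ['A', 'B', 'C']
ancestors(topic=G): ['A', 'B', 'C', 'E', 'F', 'G']
common: ['A', 'B', 'C']

Answer: C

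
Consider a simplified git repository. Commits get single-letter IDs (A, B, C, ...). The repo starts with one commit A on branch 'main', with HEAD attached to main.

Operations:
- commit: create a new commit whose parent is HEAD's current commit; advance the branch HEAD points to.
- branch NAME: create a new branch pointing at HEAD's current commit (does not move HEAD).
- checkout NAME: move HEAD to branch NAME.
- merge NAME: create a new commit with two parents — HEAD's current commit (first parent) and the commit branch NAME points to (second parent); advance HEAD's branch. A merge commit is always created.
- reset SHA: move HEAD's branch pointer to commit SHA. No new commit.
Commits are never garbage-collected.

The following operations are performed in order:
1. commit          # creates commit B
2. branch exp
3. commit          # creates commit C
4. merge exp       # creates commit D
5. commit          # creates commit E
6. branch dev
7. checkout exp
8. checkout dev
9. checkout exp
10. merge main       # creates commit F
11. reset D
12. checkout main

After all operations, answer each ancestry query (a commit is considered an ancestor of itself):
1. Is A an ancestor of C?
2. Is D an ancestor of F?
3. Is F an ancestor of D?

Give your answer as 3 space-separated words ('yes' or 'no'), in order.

Answer: yes yes no

Derivation:
After op 1 (commit): HEAD=main@B [main=B]
After op 2 (branch): HEAD=main@B [exp=B main=B]
After op 3 (commit): HEAD=main@C [exp=B main=C]
After op 4 (merge): HEAD=main@D [exp=B main=D]
After op 5 (commit): HEAD=main@E [exp=B main=E]
After op 6 (branch): HEAD=main@E [dev=E exp=B main=E]
After op 7 (checkout): HEAD=exp@B [dev=E exp=B main=E]
After op 8 (checkout): HEAD=dev@E [dev=E exp=B main=E]
After op 9 (checkout): HEAD=exp@B [dev=E exp=B main=E]
After op 10 (merge): HEAD=exp@F [dev=E exp=F main=E]
After op 11 (reset): HEAD=exp@D [dev=E exp=D main=E]
After op 12 (checkout): HEAD=main@E [dev=E exp=D main=E]
ancestors(C) = {A,B,C}; A in? yes
ancestors(F) = {A,B,C,D,E,F}; D in? yes
ancestors(D) = {A,B,C,D}; F in? no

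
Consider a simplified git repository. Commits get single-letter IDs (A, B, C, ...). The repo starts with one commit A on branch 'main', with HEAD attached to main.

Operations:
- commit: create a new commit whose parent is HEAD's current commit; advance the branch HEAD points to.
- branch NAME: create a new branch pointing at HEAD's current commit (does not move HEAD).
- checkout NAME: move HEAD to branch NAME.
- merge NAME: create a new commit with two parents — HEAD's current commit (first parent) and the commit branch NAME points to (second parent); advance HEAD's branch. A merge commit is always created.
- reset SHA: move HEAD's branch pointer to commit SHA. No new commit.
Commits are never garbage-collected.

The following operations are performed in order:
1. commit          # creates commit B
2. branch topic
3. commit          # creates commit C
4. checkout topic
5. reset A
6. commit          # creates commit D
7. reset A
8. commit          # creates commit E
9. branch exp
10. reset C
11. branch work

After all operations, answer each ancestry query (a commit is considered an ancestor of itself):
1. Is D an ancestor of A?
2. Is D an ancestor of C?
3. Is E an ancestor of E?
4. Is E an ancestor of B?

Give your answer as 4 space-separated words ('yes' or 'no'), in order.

Answer: no no yes no

Derivation:
After op 1 (commit): HEAD=main@B [main=B]
After op 2 (branch): HEAD=main@B [main=B topic=B]
After op 3 (commit): HEAD=main@C [main=C topic=B]
After op 4 (checkout): HEAD=topic@B [main=C topic=B]
After op 5 (reset): HEAD=topic@A [main=C topic=A]
After op 6 (commit): HEAD=topic@D [main=C topic=D]
After op 7 (reset): HEAD=topic@A [main=C topic=A]
After op 8 (commit): HEAD=topic@E [main=C topic=E]
After op 9 (branch): HEAD=topic@E [exp=E main=C topic=E]
After op 10 (reset): HEAD=topic@C [exp=E main=C topic=C]
After op 11 (branch): HEAD=topic@C [exp=E main=C topic=C work=C]
ancestors(A) = {A}; D in? no
ancestors(C) = {A,B,C}; D in? no
ancestors(E) = {A,E}; E in? yes
ancestors(B) = {A,B}; E in? no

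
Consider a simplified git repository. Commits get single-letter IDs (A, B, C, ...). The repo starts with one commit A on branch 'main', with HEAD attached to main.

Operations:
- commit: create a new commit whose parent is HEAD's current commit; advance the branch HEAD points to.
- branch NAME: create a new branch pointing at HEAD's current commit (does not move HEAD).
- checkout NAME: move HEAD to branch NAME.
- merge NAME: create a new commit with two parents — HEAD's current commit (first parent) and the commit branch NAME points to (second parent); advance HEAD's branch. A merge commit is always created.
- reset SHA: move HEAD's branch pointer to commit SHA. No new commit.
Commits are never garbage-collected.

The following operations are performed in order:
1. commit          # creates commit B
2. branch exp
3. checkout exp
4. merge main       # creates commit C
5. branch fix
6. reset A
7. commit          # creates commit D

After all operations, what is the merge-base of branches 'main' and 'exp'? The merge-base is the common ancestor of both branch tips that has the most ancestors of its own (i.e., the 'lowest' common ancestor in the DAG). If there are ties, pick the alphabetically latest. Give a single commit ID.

Answer: A

Derivation:
After op 1 (commit): HEAD=main@B [main=B]
After op 2 (branch): HEAD=main@B [exp=B main=B]
After op 3 (checkout): HEAD=exp@B [exp=B main=B]
After op 4 (merge): HEAD=exp@C [exp=C main=B]
After op 5 (branch): HEAD=exp@C [exp=C fix=C main=B]
After op 6 (reset): HEAD=exp@A [exp=A fix=C main=B]
After op 7 (commit): HEAD=exp@D [exp=D fix=C main=B]
ancestors(main=B): ['A', 'B']
ancestors(exp=D): ['A', 'D']
common: ['A']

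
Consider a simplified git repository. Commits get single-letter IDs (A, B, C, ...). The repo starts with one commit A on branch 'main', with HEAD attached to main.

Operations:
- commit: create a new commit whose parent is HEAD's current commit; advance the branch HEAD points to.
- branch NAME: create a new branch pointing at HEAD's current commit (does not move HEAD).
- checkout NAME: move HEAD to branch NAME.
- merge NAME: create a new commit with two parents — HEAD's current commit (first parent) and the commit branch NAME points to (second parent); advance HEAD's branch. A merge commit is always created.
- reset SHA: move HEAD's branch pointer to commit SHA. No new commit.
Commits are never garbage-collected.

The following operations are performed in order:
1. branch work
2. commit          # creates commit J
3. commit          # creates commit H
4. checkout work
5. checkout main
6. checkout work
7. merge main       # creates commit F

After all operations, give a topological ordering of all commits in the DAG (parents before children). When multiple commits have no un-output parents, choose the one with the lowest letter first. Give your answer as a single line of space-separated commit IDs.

Answer: A J H F

Derivation:
After op 1 (branch): HEAD=main@A [main=A work=A]
After op 2 (commit): HEAD=main@J [main=J work=A]
After op 3 (commit): HEAD=main@H [main=H work=A]
After op 4 (checkout): HEAD=work@A [main=H work=A]
After op 5 (checkout): HEAD=main@H [main=H work=A]
After op 6 (checkout): HEAD=work@A [main=H work=A]
After op 7 (merge): HEAD=work@F [main=H work=F]
commit A: parents=[]
commit F: parents=['A', 'H']
commit H: parents=['J']
commit J: parents=['A']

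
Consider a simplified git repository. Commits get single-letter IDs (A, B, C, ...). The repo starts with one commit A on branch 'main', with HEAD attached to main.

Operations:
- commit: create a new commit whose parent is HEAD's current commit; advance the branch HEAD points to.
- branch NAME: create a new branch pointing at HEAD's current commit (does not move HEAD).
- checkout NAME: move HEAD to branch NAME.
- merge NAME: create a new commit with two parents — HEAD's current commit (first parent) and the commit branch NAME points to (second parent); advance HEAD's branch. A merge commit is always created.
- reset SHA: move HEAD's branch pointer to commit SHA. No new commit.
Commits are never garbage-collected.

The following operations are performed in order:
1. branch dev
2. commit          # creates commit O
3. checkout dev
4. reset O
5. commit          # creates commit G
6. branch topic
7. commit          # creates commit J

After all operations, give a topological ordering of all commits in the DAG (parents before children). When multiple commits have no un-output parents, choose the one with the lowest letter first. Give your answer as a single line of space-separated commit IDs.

After op 1 (branch): HEAD=main@A [dev=A main=A]
After op 2 (commit): HEAD=main@O [dev=A main=O]
After op 3 (checkout): HEAD=dev@A [dev=A main=O]
After op 4 (reset): HEAD=dev@O [dev=O main=O]
After op 5 (commit): HEAD=dev@G [dev=G main=O]
After op 6 (branch): HEAD=dev@G [dev=G main=O topic=G]
After op 7 (commit): HEAD=dev@J [dev=J main=O topic=G]
commit A: parents=[]
commit G: parents=['O']
commit J: parents=['G']
commit O: parents=['A']

Answer: A O G J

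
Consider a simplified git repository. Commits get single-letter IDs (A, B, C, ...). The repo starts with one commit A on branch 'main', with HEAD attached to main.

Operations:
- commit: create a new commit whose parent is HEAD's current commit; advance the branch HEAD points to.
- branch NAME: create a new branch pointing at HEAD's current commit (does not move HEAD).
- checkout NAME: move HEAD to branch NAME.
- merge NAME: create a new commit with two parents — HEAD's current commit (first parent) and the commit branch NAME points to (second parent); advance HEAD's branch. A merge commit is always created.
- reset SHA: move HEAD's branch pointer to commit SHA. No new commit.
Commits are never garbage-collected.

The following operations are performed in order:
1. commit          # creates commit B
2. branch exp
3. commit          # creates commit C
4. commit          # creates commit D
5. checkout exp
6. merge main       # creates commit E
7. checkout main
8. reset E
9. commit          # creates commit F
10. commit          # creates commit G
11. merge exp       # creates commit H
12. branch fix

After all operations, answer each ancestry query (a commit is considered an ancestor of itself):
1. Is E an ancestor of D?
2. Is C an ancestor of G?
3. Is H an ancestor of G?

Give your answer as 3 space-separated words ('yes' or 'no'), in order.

Answer: no yes no

Derivation:
After op 1 (commit): HEAD=main@B [main=B]
After op 2 (branch): HEAD=main@B [exp=B main=B]
After op 3 (commit): HEAD=main@C [exp=B main=C]
After op 4 (commit): HEAD=main@D [exp=B main=D]
After op 5 (checkout): HEAD=exp@B [exp=B main=D]
After op 6 (merge): HEAD=exp@E [exp=E main=D]
After op 7 (checkout): HEAD=main@D [exp=E main=D]
After op 8 (reset): HEAD=main@E [exp=E main=E]
After op 9 (commit): HEAD=main@F [exp=E main=F]
After op 10 (commit): HEAD=main@G [exp=E main=G]
After op 11 (merge): HEAD=main@H [exp=E main=H]
After op 12 (branch): HEAD=main@H [exp=E fix=H main=H]
ancestors(D) = {A,B,C,D}; E in? no
ancestors(G) = {A,B,C,D,E,F,G}; C in? yes
ancestors(G) = {A,B,C,D,E,F,G}; H in? no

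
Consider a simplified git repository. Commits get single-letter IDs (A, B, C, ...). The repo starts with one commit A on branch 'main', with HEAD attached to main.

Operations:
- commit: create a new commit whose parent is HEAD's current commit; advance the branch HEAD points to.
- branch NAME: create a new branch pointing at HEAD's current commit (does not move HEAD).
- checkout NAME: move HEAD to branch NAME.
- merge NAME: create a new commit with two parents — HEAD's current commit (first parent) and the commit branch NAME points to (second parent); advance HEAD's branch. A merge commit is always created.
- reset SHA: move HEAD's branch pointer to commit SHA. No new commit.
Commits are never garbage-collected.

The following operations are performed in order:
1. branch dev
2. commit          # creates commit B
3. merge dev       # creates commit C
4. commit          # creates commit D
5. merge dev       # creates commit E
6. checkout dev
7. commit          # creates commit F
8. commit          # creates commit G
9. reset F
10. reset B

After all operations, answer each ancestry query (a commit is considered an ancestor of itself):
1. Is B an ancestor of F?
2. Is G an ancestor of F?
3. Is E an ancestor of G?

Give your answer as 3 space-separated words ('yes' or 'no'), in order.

After op 1 (branch): HEAD=main@A [dev=A main=A]
After op 2 (commit): HEAD=main@B [dev=A main=B]
After op 3 (merge): HEAD=main@C [dev=A main=C]
After op 4 (commit): HEAD=main@D [dev=A main=D]
After op 5 (merge): HEAD=main@E [dev=A main=E]
After op 6 (checkout): HEAD=dev@A [dev=A main=E]
After op 7 (commit): HEAD=dev@F [dev=F main=E]
After op 8 (commit): HEAD=dev@G [dev=G main=E]
After op 9 (reset): HEAD=dev@F [dev=F main=E]
After op 10 (reset): HEAD=dev@B [dev=B main=E]
ancestors(F) = {A,F}; B in? no
ancestors(F) = {A,F}; G in? no
ancestors(G) = {A,F,G}; E in? no

Answer: no no no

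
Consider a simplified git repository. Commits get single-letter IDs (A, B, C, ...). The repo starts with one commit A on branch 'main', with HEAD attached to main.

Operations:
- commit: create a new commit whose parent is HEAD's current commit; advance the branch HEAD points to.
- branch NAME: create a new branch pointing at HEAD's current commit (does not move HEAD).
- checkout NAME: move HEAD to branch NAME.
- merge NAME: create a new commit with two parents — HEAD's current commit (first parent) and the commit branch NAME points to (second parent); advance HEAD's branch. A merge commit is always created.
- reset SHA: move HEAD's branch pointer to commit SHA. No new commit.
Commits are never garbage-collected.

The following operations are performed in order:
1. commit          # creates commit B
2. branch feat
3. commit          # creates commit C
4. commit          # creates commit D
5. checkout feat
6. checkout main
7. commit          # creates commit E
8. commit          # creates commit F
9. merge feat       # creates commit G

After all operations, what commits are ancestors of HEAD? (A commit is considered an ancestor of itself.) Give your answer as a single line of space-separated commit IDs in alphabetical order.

Answer: A B C D E F G

Derivation:
After op 1 (commit): HEAD=main@B [main=B]
After op 2 (branch): HEAD=main@B [feat=B main=B]
After op 3 (commit): HEAD=main@C [feat=B main=C]
After op 4 (commit): HEAD=main@D [feat=B main=D]
After op 5 (checkout): HEAD=feat@B [feat=B main=D]
After op 6 (checkout): HEAD=main@D [feat=B main=D]
After op 7 (commit): HEAD=main@E [feat=B main=E]
After op 8 (commit): HEAD=main@F [feat=B main=F]
After op 9 (merge): HEAD=main@G [feat=B main=G]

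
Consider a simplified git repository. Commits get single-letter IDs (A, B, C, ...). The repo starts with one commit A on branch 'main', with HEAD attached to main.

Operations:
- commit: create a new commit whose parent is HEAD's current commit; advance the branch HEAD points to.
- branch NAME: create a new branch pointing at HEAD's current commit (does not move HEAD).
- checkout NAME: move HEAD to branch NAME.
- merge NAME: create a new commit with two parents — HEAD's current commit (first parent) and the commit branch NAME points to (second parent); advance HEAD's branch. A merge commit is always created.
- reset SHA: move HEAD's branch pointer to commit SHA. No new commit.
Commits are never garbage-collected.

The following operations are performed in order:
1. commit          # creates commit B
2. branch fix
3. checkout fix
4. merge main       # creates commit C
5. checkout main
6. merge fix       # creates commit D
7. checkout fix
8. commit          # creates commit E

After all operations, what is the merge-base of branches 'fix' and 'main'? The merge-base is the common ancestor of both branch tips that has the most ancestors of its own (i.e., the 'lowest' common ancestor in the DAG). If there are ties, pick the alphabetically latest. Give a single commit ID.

After op 1 (commit): HEAD=main@B [main=B]
After op 2 (branch): HEAD=main@B [fix=B main=B]
After op 3 (checkout): HEAD=fix@B [fix=B main=B]
After op 4 (merge): HEAD=fix@C [fix=C main=B]
After op 5 (checkout): HEAD=main@B [fix=C main=B]
After op 6 (merge): HEAD=main@D [fix=C main=D]
After op 7 (checkout): HEAD=fix@C [fix=C main=D]
After op 8 (commit): HEAD=fix@E [fix=E main=D]
ancestors(fix=E): ['A', 'B', 'C', 'E']
ancestors(main=D): ['A', 'B', 'C', 'D']
common: ['A', 'B', 'C']

Answer: C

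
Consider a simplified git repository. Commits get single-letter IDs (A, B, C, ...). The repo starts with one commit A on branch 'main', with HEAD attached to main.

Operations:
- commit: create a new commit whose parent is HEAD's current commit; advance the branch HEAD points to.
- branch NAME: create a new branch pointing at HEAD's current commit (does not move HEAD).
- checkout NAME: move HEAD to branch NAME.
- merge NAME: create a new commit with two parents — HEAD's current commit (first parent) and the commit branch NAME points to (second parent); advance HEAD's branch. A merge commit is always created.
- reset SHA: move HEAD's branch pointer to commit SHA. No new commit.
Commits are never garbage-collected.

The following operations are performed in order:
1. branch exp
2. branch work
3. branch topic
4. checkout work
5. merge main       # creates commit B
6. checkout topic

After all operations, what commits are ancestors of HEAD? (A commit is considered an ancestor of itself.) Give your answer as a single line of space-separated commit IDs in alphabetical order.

Answer: A

Derivation:
After op 1 (branch): HEAD=main@A [exp=A main=A]
After op 2 (branch): HEAD=main@A [exp=A main=A work=A]
After op 3 (branch): HEAD=main@A [exp=A main=A topic=A work=A]
After op 4 (checkout): HEAD=work@A [exp=A main=A topic=A work=A]
After op 5 (merge): HEAD=work@B [exp=A main=A topic=A work=B]
After op 6 (checkout): HEAD=topic@A [exp=A main=A topic=A work=B]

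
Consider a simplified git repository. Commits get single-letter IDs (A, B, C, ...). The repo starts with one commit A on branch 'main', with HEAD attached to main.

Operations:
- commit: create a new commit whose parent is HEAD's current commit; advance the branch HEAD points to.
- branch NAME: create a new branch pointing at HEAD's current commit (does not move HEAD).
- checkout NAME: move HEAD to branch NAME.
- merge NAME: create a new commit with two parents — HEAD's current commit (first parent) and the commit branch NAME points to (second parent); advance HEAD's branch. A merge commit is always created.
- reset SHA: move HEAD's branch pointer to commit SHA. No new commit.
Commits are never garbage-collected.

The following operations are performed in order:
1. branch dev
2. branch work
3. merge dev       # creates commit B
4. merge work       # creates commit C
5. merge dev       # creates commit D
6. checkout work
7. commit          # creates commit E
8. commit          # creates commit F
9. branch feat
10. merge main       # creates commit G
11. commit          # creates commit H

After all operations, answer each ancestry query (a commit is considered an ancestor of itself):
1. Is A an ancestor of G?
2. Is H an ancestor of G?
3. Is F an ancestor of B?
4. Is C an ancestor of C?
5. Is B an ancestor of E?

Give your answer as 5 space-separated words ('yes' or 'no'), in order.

After op 1 (branch): HEAD=main@A [dev=A main=A]
After op 2 (branch): HEAD=main@A [dev=A main=A work=A]
After op 3 (merge): HEAD=main@B [dev=A main=B work=A]
After op 4 (merge): HEAD=main@C [dev=A main=C work=A]
After op 5 (merge): HEAD=main@D [dev=A main=D work=A]
After op 6 (checkout): HEAD=work@A [dev=A main=D work=A]
After op 7 (commit): HEAD=work@E [dev=A main=D work=E]
After op 8 (commit): HEAD=work@F [dev=A main=D work=F]
After op 9 (branch): HEAD=work@F [dev=A feat=F main=D work=F]
After op 10 (merge): HEAD=work@G [dev=A feat=F main=D work=G]
After op 11 (commit): HEAD=work@H [dev=A feat=F main=D work=H]
ancestors(G) = {A,B,C,D,E,F,G}; A in? yes
ancestors(G) = {A,B,C,D,E,F,G}; H in? no
ancestors(B) = {A,B}; F in? no
ancestors(C) = {A,B,C}; C in? yes
ancestors(E) = {A,E}; B in? no

Answer: yes no no yes no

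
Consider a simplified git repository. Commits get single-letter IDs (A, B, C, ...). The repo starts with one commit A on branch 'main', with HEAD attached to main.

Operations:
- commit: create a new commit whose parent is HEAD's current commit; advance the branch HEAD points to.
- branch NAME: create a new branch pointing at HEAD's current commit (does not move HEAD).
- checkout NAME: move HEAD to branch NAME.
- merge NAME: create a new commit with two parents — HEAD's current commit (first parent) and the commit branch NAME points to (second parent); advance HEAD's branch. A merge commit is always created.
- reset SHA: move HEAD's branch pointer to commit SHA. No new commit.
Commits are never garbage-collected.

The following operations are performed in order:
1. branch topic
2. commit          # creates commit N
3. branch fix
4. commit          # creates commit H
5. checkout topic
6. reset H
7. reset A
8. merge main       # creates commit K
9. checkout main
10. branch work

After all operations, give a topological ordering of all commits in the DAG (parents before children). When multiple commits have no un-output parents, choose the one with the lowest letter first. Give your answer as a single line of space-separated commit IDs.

Answer: A N H K

Derivation:
After op 1 (branch): HEAD=main@A [main=A topic=A]
After op 2 (commit): HEAD=main@N [main=N topic=A]
After op 3 (branch): HEAD=main@N [fix=N main=N topic=A]
After op 4 (commit): HEAD=main@H [fix=N main=H topic=A]
After op 5 (checkout): HEAD=topic@A [fix=N main=H topic=A]
After op 6 (reset): HEAD=topic@H [fix=N main=H topic=H]
After op 7 (reset): HEAD=topic@A [fix=N main=H topic=A]
After op 8 (merge): HEAD=topic@K [fix=N main=H topic=K]
After op 9 (checkout): HEAD=main@H [fix=N main=H topic=K]
After op 10 (branch): HEAD=main@H [fix=N main=H topic=K work=H]
commit A: parents=[]
commit H: parents=['N']
commit K: parents=['A', 'H']
commit N: parents=['A']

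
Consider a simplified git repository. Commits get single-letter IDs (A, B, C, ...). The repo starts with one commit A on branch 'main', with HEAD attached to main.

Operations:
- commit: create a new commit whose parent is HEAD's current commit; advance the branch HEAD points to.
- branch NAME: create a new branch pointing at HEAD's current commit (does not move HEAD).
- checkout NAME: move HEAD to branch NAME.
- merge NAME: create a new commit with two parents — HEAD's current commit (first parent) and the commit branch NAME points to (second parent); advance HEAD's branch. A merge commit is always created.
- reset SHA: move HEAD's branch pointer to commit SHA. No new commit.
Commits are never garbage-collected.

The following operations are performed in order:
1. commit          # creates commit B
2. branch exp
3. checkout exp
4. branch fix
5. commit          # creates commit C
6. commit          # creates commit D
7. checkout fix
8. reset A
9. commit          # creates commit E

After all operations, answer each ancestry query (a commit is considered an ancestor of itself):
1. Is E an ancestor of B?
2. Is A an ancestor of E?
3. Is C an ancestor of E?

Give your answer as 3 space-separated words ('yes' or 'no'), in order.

After op 1 (commit): HEAD=main@B [main=B]
After op 2 (branch): HEAD=main@B [exp=B main=B]
After op 3 (checkout): HEAD=exp@B [exp=B main=B]
After op 4 (branch): HEAD=exp@B [exp=B fix=B main=B]
After op 5 (commit): HEAD=exp@C [exp=C fix=B main=B]
After op 6 (commit): HEAD=exp@D [exp=D fix=B main=B]
After op 7 (checkout): HEAD=fix@B [exp=D fix=B main=B]
After op 8 (reset): HEAD=fix@A [exp=D fix=A main=B]
After op 9 (commit): HEAD=fix@E [exp=D fix=E main=B]
ancestors(B) = {A,B}; E in? no
ancestors(E) = {A,E}; A in? yes
ancestors(E) = {A,E}; C in? no

Answer: no yes no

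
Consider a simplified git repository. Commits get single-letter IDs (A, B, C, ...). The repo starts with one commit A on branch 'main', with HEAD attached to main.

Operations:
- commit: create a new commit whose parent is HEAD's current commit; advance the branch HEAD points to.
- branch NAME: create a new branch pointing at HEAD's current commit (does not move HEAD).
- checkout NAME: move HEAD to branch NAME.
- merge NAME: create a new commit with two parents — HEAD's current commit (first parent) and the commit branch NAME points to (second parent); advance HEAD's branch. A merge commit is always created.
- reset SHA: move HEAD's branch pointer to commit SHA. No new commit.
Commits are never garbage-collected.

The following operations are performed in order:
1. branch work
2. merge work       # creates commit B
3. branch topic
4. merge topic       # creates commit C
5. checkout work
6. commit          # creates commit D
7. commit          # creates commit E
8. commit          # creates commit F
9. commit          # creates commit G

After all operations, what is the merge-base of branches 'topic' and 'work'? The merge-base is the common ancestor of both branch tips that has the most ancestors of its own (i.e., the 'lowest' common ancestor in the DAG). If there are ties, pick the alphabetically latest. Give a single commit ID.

Answer: A

Derivation:
After op 1 (branch): HEAD=main@A [main=A work=A]
After op 2 (merge): HEAD=main@B [main=B work=A]
After op 3 (branch): HEAD=main@B [main=B topic=B work=A]
After op 4 (merge): HEAD=main@C [main=C topic=B work=A]
After op 5 (checkout): HEAD=work@A [main=C topic=B work=A]
After op 6 (commit): HEAD=work@D [main=C topic=B work=D]
After op 7 (commit): HEAD=work@E [main=C topic=B work=E]
After op 8 (commit): HEAD=work@F [main=C topic=B work=F]
After op 9 (commit): HEAD=work@G [main=C topic=B work=G]
ancestors(topic=B): ['A', 'B']
ancestors(work=G): ['A', 'D', 'E', 'F', 'G']
common: ['A']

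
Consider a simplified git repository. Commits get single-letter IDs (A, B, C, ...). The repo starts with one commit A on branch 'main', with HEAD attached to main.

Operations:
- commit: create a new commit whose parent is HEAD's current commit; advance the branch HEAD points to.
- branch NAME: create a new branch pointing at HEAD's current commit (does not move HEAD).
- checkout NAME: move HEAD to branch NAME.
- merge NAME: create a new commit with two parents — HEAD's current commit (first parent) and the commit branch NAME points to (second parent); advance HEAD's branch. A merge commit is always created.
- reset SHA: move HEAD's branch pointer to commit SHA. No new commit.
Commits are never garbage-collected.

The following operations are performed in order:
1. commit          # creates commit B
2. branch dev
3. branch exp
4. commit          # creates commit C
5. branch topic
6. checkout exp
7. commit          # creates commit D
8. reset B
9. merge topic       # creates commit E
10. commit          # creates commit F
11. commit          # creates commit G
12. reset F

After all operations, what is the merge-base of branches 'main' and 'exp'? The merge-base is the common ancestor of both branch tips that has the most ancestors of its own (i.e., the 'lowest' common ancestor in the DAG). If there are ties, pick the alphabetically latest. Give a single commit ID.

After op 1 (commit): HEAD=main@B [main=B]
After op 2 (branch): HEAD=main@B [dev=B main=B]
After op 3 (branch): HEAD=main@B [dev=B exp=B main=B]
After op 4 (commit): HEAD=main@C [dev=B exp=B main=C]
After op 5 (branch): HEAD=main@C [dev=B exp=B main=C topic=C]
After op 6 (checkout): HEAD=exp@B [dev=B exp=B main=C topic=C]
After op 7 (commit): HEAD=exp@D [dev=B exp=D main=C topic=C]
After op 8 (reset): HEAD=exp@B [dev=B exp=B main=C topic=C]
After op 9 (merge): HEAD=exp@E [dev=B exp=E main=C topic=C]
After op 10 (commit): HEAD=exp@F [dev=B exp=F main=C topic=C]
After op 11 (commit): HEAD=exp@G [dev=B exp=G main=C topic=C]
After op 12 (reset): HEAD=exp@F [dev=B exp=F main=C topic=C]
ancestors(main=C): ['A', 'B', 'C']
ancestors(exp=F): ['A', 'B', 'C', 'E', 'F']
common: ['A', 'B', 'C']

Answer: C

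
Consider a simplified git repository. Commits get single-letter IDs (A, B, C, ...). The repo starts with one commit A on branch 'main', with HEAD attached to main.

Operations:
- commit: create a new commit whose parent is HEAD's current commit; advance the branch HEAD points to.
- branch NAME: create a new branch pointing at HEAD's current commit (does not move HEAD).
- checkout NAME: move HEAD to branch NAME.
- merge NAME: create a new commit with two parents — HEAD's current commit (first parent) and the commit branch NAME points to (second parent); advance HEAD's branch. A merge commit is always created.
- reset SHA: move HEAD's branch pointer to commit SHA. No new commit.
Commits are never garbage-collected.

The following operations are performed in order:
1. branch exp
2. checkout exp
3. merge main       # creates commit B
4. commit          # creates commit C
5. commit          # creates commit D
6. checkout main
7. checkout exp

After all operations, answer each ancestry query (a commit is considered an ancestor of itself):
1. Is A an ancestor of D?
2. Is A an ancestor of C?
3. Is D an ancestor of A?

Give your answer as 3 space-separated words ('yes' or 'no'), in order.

Answer: yes yes no

Derivation:
After op 1 (branch): HEAD=main@A [exp=A main=A]
After op 2 (checkout): HEAD=exp@A [exp=A main=A]
After op 3 (merge): HEAD=exp@B [exp=B main=A]
After op 4 (commit): HEAD=exp@C [exp=C main=A]
After op 5 (commit): HEAD=exp@D [exp=D main=A]
After op 6 (checkout): HEAD=main@A [exp=D main=A]
After op 7 (checkout): HEAD=exp@D [exp=D main=A]
ancestors(D) = {A,B,C,D}; A in? yes
ancestors(C) = {A,B,C}; A in? yes
ancestors(A) = {A}; D in? no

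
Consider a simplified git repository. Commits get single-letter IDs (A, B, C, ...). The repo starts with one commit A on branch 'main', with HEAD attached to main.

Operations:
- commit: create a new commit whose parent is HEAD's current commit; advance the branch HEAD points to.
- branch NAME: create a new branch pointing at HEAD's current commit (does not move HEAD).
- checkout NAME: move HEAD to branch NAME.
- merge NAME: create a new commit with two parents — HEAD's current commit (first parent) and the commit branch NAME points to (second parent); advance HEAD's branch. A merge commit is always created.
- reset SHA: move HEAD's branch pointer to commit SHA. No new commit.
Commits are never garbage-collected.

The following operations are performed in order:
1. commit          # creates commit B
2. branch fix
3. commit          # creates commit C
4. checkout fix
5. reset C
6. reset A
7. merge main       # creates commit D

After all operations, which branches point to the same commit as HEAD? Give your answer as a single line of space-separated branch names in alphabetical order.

After op 1 (commit): HEAD=main@B [main=B]
After op 2 (branch): HEAD=main@B [fix=B main=B]
After op 3 (commit): HEAD=main@C [fix=B main=C]
After op 4 (checkout): HEAD=fix@B [fix=B main=C]
After op 5 (reset): HEAD=fix@C [fix=C main=C]
After op 6 (reset): HEAD=fix@A [fix=A main=C]
After op 7 (merge): HEAD=fix@D [fix=D main=C]

Answer: fix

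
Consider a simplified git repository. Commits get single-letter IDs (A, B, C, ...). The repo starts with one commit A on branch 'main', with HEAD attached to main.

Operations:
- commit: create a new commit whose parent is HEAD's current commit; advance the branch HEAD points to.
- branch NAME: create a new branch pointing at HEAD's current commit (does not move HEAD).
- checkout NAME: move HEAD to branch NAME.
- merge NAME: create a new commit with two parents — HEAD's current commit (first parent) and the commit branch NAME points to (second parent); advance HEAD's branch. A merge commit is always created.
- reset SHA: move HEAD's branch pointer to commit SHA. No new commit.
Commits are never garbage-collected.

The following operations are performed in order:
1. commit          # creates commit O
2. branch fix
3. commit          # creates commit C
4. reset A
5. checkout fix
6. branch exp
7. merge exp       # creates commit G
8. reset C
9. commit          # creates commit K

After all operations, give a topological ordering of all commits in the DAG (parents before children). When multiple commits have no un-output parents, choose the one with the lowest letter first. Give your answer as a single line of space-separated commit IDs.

Answer: A O C G K

Derivation:
After op 1 (commit): HEAD=main@O [main=O]
After op 2 (branch): HEAD=main@O [fix=O main=O]
After op 3 (commit): HEAD=main@C [fix=O main=C]
After op 4 (reset): HEAD=main@A [fix=O main=A]
After op 5 (checkout): HEAD=fix@O [fix=O main=A]
After op 6 (branch): HEAD=fix@O [exp=O fix=O main=A]
After op 7 (merge): HEAD=fix@G [exp=O fix=G main=A]
After op 8 (reset): HEAD=fix@C [exp=O fix=C main=A]
After op 9 (commit): HEAD=fix@K [exp=O fix=K main=A]
commit A: parents=[]
commit C: parents=['O']
commit G: parents=['O', 'O']
commit K: parents=['C']
commit O: parents=['A']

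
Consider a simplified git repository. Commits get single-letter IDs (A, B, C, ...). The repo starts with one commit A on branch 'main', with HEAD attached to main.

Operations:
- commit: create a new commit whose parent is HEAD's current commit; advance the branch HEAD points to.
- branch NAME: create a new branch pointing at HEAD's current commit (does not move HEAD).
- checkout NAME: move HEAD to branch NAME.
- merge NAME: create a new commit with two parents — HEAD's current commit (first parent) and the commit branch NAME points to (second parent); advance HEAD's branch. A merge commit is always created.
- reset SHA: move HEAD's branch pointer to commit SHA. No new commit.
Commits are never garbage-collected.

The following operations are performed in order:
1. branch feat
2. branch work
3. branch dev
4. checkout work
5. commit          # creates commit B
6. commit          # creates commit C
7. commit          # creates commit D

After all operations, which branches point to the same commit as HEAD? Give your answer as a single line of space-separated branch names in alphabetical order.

After op 1 (branch): HEAD=main@A [feat=A main=A]
After op 2 (branch): HEAD=main@A [feat=A main=A work=A]
After op 3 (branch): HEAD=main@A [dev=A feat=A main=A work=A]
After op 4 (checkout): HEAD=work@A [dev=A feat=A main=A work=A]
After op 5 (commit): HEAD=work@B [dev=A feat=A main=A work=B]
After op 6 (commit): HEAD=work@C [dev=A feat=A main=A work=C]
After op 7 (commit): HEAD=work@D [dev=A feat=A main=A work=D]

Answer: work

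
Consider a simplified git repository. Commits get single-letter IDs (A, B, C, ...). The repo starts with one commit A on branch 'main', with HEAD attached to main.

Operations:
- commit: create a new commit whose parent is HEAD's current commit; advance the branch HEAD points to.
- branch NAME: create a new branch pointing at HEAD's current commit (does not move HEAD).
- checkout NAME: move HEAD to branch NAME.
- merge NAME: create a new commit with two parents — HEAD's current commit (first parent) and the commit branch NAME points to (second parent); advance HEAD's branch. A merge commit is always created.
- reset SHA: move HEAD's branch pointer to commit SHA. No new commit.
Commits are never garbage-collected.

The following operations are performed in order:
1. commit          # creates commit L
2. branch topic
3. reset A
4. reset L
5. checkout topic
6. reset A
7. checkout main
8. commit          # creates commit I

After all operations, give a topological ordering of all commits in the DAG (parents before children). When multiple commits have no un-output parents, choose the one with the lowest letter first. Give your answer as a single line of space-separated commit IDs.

Answer: A L I

Derivation:
After op 1 (commit): HEAD=main@L [main=L]
After op 2 (branch): HEAD=main@L [main=L topic=L]
After op 3 (reset): HEAD=main@A [main=A topic=L]
After op 4 (reset): HEAD=main@L [main=L topic=L]
After op 5 (checkout): HEAD=topic@L [main=L topic=L]
After op 6 (reset): HEAD=topic@A [main=L topic=A]
After op 7 (checkout): HEAD=main@L [main=L topic=A]
After op 8 (commit): HEAD=main@I [main=I topic=A]
commit A: parents=[]
commit I: parents=['L']
commit L: parents=['A']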